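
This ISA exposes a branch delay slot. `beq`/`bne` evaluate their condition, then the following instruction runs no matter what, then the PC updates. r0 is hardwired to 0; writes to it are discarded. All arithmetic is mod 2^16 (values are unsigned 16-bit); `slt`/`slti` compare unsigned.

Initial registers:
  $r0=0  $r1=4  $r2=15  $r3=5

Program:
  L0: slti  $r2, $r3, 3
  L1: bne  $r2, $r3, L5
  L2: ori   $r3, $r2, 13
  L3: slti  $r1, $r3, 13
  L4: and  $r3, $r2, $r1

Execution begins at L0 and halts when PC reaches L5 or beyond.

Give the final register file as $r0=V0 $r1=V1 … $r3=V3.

[0] slti  $r2, $r3, 3  →  {$r0:0, $r1:4, $r2:0, $r3:5}
[1] bne  $r2, $r3, L5  →  {$r0:0, $r1:4, $r2:0, $r3:5}  ⟨branch taken⟩
[2] ori   $r3, $r2, 13  →  {$r0:0, $r1:4, $r2:0, $r3:13}

$r0=0 $r1=4 $r2=0 $r3=13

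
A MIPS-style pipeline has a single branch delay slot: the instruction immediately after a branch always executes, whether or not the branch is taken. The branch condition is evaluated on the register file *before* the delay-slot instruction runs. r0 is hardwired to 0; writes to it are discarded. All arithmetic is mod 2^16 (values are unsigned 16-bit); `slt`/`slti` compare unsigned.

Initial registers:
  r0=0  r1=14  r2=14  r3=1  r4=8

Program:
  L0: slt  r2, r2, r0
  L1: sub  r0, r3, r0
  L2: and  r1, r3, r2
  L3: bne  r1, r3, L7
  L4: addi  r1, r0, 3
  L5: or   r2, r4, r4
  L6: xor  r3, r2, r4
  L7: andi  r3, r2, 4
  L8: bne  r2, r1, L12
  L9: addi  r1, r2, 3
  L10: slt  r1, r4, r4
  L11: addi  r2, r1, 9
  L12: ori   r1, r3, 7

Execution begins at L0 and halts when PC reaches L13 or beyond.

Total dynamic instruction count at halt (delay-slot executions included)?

9

#0 slt  r2, r2, r0 ; 0/14/0/1/8
#1 sub  r0, r3, r0 ; 0/14/0/1/8
#2 and  r1, r3, r2 ; 0/0/0/1/8
#3 bne  r1, r3, L7 ; 0/0/0/1/8 ; →target
#4 addi  r1, r0, 3 ; 0/3/0/1/8
#7 andi  r3, r2, 4 ; 0/3/0/0/8
#8 bne  r2, r1, L12 ; 0/3/0/0/8 ; →target
#9 addi  r1, r2, 3 ; 0/3/0/0/8
#12 ori   r1, r3, 7 ; 0/7/0/0/8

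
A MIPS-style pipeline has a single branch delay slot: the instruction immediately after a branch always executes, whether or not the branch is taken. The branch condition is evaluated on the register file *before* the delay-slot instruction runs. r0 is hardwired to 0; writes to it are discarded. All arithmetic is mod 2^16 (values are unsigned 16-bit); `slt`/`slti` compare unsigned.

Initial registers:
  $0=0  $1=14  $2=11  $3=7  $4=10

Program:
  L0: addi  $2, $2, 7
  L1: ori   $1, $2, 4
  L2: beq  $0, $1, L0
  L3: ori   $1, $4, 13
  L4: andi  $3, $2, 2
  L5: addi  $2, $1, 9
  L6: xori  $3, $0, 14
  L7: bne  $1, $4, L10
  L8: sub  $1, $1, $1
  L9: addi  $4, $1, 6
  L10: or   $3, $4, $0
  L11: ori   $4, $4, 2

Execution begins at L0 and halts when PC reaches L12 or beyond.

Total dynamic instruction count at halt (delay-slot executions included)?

11

#0 addi  $2, $2, 7 ; 0/14/18/7/10
#1 ori   $1, $2, 4 ; 0/22/18/7/10
#2 beq  $0, $1, L0 ; 0/22/18/7/10 ; →fallthru
#3 ori   $1, $4, 13 ; 0/15/18/7/10
#4 andi  $3, $2, 2 ; 0/15/18/2/10
#5 addi  $2, $1, 9 ; 0/15/24/2/10
#6 xori  $3, $0, 14 ; 0/15/24/14/10
#7 bne  $1, $4, L10 ; 0/15/24/14/10 ; →target
#8 sub  $1, $1, $1 ; 0/0/24/14/10
#10 or   $3, $4, $0 ; 0/0/24/10/10
#11 ori   $4, $4, 2 ; 0/0/24/10/10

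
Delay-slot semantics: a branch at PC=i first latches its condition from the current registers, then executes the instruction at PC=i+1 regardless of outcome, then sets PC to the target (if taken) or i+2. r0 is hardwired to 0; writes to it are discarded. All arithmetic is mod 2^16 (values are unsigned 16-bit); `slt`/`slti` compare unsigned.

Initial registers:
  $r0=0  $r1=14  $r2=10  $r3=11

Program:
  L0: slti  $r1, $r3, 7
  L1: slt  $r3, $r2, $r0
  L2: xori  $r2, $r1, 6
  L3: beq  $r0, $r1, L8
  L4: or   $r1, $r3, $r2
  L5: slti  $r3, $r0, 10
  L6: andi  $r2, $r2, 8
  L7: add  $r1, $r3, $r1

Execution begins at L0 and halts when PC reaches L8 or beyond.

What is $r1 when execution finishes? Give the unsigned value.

[0] slti  $r1, $r3, 7  →  {$r0:0, $r1:0, $r2:10, $r3:11}
[1] slt  $r3, $r2, $r0  →  {$r0:0, $r1:0, $r2:10, $r3:0}
[2] xori  $r2, $r1, 6  →  {$r0:0, $r1:0, $r2:6, $r3:0}
[3] beq  $r0, $r1, L8  →  {$r0:0, $r1:0, $r2:6, $r3:0}  ⟨branch taken⟩
[4] or   $r1, $r3, $r2  →  {$r0:0, $r1:6, $r2:6, $r3:0}

6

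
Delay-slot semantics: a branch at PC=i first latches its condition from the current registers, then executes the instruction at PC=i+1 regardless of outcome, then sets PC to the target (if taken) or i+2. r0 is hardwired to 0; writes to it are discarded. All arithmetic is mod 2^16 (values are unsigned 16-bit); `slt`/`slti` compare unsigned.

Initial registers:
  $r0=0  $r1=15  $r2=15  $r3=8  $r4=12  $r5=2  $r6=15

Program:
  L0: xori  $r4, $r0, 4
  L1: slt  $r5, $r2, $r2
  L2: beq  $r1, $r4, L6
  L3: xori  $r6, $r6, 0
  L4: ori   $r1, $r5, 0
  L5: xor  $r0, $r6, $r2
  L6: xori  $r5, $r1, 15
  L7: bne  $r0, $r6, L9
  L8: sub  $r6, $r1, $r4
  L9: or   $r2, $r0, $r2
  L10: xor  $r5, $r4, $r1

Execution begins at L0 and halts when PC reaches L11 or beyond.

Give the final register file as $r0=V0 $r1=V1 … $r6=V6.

$r0=0 $r1=0 $r2=15 $r3=8 $r4=4 $r5=4 $r6=65532

[0] xori  $r4, $r0, 4  →  {$r0:0, $r1:15, $r2:15, $r3:8, $r4:4, $r5:2, $r6:15}
[1] slt  $r5, $r2, $r2  →  {$r0:0, $r1:15, $r2:15, $r3:8, $r4:4, $r5:0, $r6:15}
[2] beq  $r1, $r4, L6  →  {$r0:0, $r1:15, $r2:15, $r3:8, $r4:4, $r5:0, $r6:15}  ⟨branch fallthrough⟩
[3] xori  $r6, $r6, 0  →  {$r0:0, $r1:15, $r2:15, $r3:8, $r4:4, $r5:0, $r6:15}
[4] ori   $r1, $r5, 0  →  {$r0:0, $r1:0, $r2:15, $r3:8, $r4:4, $r5:0, $r6:15}
[5] xor  $r0, $r6, $r2  →  {$r0:0, $r1:0, $r2:15, $r3:8, $r4:4, $r5:0, $r6:15}
[6] xori  $r5, $r1, 15  →  {$r0:0, $r1:0, $r2:15, $r3:8, $r4:4, $r5:15, $r6:15}
[7] bne  $r0, $r6, L9  →  {$r0:0, $r1:0, $r2:15, $r3:8, $r4:4, $r5:15, $r6:15}  ⟨branch taken⟩
[8] sub  $r6, $r1, $r4  →  {$r0:0, $r1:0, $r2:15, $r3:8, $r4:4, $r5:15, $r6:65532}
[9] or   $r2, $r0, $r2  →  {$r0:0, $r1:0, $r2:15, $r3:8, $r4:4, $r5:15, $r6:65532}
[10] xor  $r5, $r4, $r1  →  {$r0:0, $r1:0, $r2:15, $r3:8, $r4:4, $r5:4, $r6:65532}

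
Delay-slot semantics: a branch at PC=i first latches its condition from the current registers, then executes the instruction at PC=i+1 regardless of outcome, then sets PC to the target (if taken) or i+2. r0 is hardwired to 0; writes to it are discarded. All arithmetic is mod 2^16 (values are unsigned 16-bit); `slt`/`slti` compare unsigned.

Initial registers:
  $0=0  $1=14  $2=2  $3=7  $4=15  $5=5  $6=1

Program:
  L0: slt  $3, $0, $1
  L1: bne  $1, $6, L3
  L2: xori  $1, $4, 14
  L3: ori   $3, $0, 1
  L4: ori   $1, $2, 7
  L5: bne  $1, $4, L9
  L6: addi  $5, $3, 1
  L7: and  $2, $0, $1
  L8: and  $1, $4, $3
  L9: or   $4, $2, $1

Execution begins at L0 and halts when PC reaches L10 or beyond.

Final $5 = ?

2

#0 slt  $3, $0, $1 ; 0/14/2/1/15/5/1
#1 bne  $1, $6, L3 ; 0/14/2/1/15/5/1 ; →target
#2 xori  $1, $4, 14 ; 0/1/2/1/15/5/1
#3 ori   $3, $0, 1 ; 0/1/2/1/15/5/1
#4 ori   $1, $2, 7 ; 0/7/2/1/15/5/1
#5 bne  $1, $4, L9 ; 0/7/2/1/15/5/1 ; →target
#6 addi  $5, $3, 1 ; 0/7/2/1/15/2/1
#9 or   $4, $2, $1 ; 0/7/2/1/7/2/1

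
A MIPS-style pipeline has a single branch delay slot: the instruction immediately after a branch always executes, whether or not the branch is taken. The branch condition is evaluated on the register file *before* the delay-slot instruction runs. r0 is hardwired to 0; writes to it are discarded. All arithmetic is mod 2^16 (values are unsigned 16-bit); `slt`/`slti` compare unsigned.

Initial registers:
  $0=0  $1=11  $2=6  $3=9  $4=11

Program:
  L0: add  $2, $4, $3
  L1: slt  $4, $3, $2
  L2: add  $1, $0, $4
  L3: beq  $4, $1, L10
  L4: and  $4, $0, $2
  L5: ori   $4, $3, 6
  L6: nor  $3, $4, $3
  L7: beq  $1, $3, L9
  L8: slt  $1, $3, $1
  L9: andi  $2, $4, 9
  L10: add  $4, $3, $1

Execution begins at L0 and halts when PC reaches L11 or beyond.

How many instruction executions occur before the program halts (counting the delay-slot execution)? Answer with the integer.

[0] add  $2, $4, $3  →  {$0:0, $1:11, $2:20, $3:9, $4:11}
[1] slt  $4, $3, $2  →  {$0:0, $1:11, $2:20, $3:9, $4:1}
[2] add  $1, $0, $4  →  {$0:0, $1:1, $2:20, $3:9, $4:1}
[3] beq  $4, $1, L10  →  {$0:0, $1:1, $2:20, $3:9, $4:1}  ⟨branch taken⟩
[4] and  $4, $0, $2  →  {$0:0, $1:1, $2:20, $3:9, $4:0}
[10] add  $4, $3, $1  →  {$0:0, $1:1, $2:20, $3:9, $4:10}

6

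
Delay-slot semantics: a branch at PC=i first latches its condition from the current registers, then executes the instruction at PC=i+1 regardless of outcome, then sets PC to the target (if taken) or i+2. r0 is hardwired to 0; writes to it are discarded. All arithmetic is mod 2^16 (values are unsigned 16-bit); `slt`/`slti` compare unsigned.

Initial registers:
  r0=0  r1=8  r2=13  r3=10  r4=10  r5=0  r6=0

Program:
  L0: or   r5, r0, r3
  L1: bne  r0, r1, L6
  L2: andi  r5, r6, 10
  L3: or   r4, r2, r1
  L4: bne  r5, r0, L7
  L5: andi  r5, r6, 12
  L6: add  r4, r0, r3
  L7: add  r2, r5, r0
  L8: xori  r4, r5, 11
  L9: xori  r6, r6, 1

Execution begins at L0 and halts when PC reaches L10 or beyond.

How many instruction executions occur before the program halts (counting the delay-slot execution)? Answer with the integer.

[0] or   r5, r0, r3  →  {r0:0, r1:8, r2:13, r3:10, r4:10, r5:10, r6:0}
[1] bne  r0, r1, L6  →  {r0:0, r1:8, r2:13, r3:10, r4:10, r5:10, r6:0}  ⟨branch taken⟩
[2] andi  r5, r6, 10  →  {r0:0, r1:8, r2:13, r3:10, r4:10, r5:0, r6:0}
[6] add  r4, r0, r3  →  {r0:0, r1:8, r2:13, r3:10, r4:10, r5:0, r6:0}
[7] add  r2, r5, r0  →  {r0:0, r1:8, r2:0, r3:10, r4:10, r5:0, r6:0}
[8] xori  r4, r5, 11  →  {r0:0, r1:8, r2:0, r3:10, r4:11, r5:0, r6:0}
[9] xori  r6, r6, 1  →  {r0:0, r1:8, r2:0, r3:10, r4:11, r5:0, r6:1}

7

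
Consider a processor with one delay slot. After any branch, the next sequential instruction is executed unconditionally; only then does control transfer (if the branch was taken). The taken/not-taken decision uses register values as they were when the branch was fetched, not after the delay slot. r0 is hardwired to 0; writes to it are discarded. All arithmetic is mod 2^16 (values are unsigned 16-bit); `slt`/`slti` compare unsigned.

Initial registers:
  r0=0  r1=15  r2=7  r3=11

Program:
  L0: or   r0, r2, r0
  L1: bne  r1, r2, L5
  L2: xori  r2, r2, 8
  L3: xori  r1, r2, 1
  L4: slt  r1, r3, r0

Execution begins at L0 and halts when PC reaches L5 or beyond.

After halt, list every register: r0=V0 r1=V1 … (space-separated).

r0=0 r1=15 r2=15 r3=11

  step pc=0: or   r0, r2, r0  regs=(0,15,7,11)
  step pc=1: bne  r1, r2, L5  cond=T  regs=(0,15,7,11)
  step pc=2: xori  r2, r2, 8  regs=(0,15,15,11)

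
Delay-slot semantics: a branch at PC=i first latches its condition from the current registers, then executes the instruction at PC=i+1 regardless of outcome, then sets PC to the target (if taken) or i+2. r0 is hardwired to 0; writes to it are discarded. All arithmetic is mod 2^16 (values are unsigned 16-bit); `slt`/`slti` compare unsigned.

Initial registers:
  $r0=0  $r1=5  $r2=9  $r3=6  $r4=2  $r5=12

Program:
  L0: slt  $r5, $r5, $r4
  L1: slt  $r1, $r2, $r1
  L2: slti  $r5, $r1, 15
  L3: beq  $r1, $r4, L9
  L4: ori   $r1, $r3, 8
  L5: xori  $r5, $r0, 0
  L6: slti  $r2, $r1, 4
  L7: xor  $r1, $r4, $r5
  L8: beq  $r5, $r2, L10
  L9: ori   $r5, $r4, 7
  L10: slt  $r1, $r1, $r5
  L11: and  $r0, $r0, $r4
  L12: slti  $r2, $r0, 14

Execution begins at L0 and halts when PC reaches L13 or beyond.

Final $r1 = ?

1

PC=0  slt  $r5, $r5, $r4     | $r0=0 $r1=5 $r2=9 $r3=6 $r4=2 $r5=0
PC=1  slt  $r1, $r2, $r1     | $r0=0 $r1=0 $r2=9 $r3=6 $r4=2 $r5=0
PC=2  slti  $r5, $r1, 15     | $r0=0 $r1=0 $r2=9 $r3=6 $r4=2 $r5=1
PC=3  beq  $r1, $r4, L9      | $r0=0 $r1=0 $r2=9 $r3=6 $r4=2 $r5=1  [not taken]
PC=4  ori   $r1, $r3, 8      | $r0=0 $r1=14 $r2=9 $r3=6 $r4=2 $r5=1
PC=5  xori  $r5, $r0, 0      | $r0=0 $r1=14 $r2=9 $r3=6 $r4=2 $r5=0
PC=6  slti  $r2, $r1, 4      | $r0=0 $r1=14 $r2=0 $r3=6 $r4=2 $r5=0
PC=7  xor  $r1, $r4, $r5     | $r0=0 $r1=2 $r2=0 $r3=6 $r4=2 $r5=0
PC=8  beq  $r5, $r2, L10     | $r0=0 $r1=2 $r2=0 $r3=6 $r4=2 $r5=0  [TAKEN]
PC=9  ori   $r5, $r4, 7      | $r0=0 $r1=2 $r2=0 $r3=6 $r4=2 $r5=7
PC=10 slt  $r1, $r1, $r5     | $r0=0 $r1=1 $r2=0 $r3=6 $r4=2 $r5=7
PC=11 and  $r0, $r0, $r4     | $r0=0 $r1=1 $r2=0 $r3=6 $r4=2 $r5=7
PC=12 slti  $r2, $r0, 14     | $r0=0 $r1=1 $r2=1 $r3=6 $r4=2 $r5=7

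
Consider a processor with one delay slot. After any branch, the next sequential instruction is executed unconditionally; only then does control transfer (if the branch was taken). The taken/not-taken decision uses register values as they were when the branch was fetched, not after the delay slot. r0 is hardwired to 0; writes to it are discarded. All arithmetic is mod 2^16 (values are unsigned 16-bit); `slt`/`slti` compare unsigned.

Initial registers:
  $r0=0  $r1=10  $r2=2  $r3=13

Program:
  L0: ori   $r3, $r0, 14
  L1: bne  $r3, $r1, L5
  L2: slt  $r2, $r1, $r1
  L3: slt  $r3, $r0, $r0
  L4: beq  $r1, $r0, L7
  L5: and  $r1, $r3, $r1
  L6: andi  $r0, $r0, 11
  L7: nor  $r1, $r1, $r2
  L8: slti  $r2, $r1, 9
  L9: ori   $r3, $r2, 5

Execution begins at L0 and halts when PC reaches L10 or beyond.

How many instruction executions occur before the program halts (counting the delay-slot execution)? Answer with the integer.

8

PC=0  ori   $r3, $r0, 14     | $r0=0 $r1=10 $r2=2 $r3=14
PC=1  bne  $r3, $r1, L5      | $r0=0 $r1=10 $r2=2 $r3=14  [TAKEN]
PC=2  slt  $r2, $r1, $r1     | $r0=0 $r1=10 $r2=0 $r3=14
PC=5  and  $r1, $r3, $r1     | $r0=0 $r1=10 $r2=0 $r3=14
PC=6  andi  $r0, $r0, 11     | $r0=0 $r1=10 $r2=0 $r3=14
PC=7  nor  $r1, $r1, $r2     | $r0=0 $r1=65525 $r2=0 $r3=14
PC=8  slti  $r2, $r1, 9      | $r0=0 $r1=65525 $r2=0 $r3=14
PC=9  ori   $r3, $r2, 5      | $r0=0 $r1=65525 $r2=0 $r3=5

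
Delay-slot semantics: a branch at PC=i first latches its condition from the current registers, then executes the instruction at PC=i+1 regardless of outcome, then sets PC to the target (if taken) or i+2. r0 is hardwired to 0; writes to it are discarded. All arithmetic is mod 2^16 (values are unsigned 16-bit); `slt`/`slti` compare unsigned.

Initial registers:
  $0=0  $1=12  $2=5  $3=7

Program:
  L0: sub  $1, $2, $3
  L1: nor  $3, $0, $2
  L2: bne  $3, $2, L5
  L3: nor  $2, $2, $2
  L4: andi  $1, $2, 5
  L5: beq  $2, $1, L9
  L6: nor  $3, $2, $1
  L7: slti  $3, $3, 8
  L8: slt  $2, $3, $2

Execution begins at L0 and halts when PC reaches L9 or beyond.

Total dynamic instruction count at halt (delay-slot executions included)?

PC=0  sub  $1, $2, $3        | $0=0 $1=65534 $2=5 $3=7
PC=1  nor  $3, $0, $2        | $0=0 $1=65534 $2=5 $3=65530
PC=2  bne  $3, $2, L5        | $0=0 $1=65534 $2=5 $3=65530  [TAKEN]
PC=3  nor  $2, $2, $2        | $0=0 $1=65534 $2=65530 $3=65530
PC=5  beq  $2, $1, L9        | $0=0 $1=65534 $2=65530 $3=65530  [not taken]
PC=6  nor  $3, $2, $1        | $0=0 $1=65534 $2=65530 $3=1
PC=7  slti  $3, $3, 8        | $0=0 $1=65534 $2=65530 $3=1
PC=8  slt  $2, $3, $2        | $0=0 $1=65534 $2=1 $3=1

8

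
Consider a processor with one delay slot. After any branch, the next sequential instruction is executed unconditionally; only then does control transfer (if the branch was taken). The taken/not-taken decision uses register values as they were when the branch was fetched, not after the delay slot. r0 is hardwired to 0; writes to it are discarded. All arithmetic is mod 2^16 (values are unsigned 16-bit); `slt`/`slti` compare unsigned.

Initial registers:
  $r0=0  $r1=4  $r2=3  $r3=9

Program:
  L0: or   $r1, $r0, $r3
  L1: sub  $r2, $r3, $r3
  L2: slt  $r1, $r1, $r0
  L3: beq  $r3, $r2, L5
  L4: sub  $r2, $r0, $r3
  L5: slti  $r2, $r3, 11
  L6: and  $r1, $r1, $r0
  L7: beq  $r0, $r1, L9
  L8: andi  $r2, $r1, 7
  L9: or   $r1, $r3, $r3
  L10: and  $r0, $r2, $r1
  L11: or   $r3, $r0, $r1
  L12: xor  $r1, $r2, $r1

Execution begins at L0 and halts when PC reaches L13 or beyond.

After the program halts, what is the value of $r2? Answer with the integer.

[0] or   $r1, $r0, $r3  →  {$r0:0, $r1:9, $r2:3, $r3:9}
[1] sub  $r2, $r3, $r3  →  {$r0:0, $r1:9, $r2:0, $r3:9}
[2] slt  $r1, $r1, $r0  →  {$r0:0, $r1:0, $r2:0, $r3:9}
[3] beq  $r3, $r2, L5  →  {$r0:0, $r1:0, $r2:0, $r3:9}  ⟨branch fallthrough⟩
[4] sub  $r2, $r0, $r3  →  {$r0:0, $r1:0, $r2:65527, $r3:9}
[5] slti  $r2, $r3, 11  →  {$r0:0, $r1:0, $r2:1, $r3:9}
[6] and  $r1, $r1, $r0  →  {$r0:0, $r1:0, $r2:1, $r3:9}
[7] beq  $r0, $r1, L9  →  {$r0:0, $r1:0, $r2:1, $r3:9}  ⟨branch taken⟩
[8] andi  $r2, $r1, 7  →  {$r0:0, $r1:0, $r2:0, $r3:9}
[9] or   $r1, $r3, $r3  →  {$r0:0, $r1:9, $r2:0, $r3:9}
[10] and  $r0, $r2, $r1  →  {$r0:0, $r1:9, $r2:0, $r3:9}
[11] or   $r3, $r0, $r1  →  {$r0:0, $r1:9, $r2:0, $r3:9}
[12] xor  $r1, $r2, $r1  →  {$r0:0, $r1:9, $r2:0, $r3:9}

0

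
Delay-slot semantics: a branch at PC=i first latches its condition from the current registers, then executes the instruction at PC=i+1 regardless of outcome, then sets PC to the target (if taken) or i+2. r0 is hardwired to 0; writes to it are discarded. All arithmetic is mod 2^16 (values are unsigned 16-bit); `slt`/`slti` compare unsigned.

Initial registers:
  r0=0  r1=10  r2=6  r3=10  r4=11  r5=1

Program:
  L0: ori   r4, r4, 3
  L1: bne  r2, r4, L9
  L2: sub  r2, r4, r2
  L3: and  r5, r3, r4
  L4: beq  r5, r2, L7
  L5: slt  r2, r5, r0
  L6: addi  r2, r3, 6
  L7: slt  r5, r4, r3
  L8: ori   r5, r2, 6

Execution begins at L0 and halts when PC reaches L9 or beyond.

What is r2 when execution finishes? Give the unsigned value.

5

[0] ori   r4, r4, 3  →  {r0:0, r1:10, r2:6, r3:10, r4:11, r5:1}
[1] bne  r2, r4, L9  →  {r0:0, r1:10, r2:6, r3:10, r4:11, r5:1}  ⟨branch taken⟩
[2] sub  r2, r4, r2  →  {r0:0, r1:10, r2:5, r3:10, r4:11, r5:1}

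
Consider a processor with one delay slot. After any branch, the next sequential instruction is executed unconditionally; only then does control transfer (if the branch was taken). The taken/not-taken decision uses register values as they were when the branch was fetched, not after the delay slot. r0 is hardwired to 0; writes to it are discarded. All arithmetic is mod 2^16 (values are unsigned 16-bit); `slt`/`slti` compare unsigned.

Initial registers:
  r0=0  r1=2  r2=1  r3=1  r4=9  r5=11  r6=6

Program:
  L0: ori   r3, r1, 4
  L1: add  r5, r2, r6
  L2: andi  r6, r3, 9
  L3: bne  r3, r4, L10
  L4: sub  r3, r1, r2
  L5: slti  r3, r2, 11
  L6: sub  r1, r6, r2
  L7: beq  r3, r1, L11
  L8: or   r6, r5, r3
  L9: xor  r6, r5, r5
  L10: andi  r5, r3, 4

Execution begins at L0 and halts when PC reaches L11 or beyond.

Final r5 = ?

[0] ori   r3, r1, 4  →  {r0:0, r1:2, r2:1, r3:6, r4:9, r5:11, r6:6}
[1] add  r5, r2, r6  →  {r0:0, r1:2, r2:1, r3:6, r4:9, r5:7, r6:6}
[2] andi  r6, r3, 9  →  {r0:0, r1:2, r2:1, r3:6, r4:9, r5:7, r6:0}
[3] bne  r3, r4, L10  →  {r0:0, r1:2, r2:1, r3:6, r4:9, r5:7, r6:0}  ⟨branch taken⟩
[4] sub  r3, r1, r2  →  {r0:0, r1:2, r2:1, r3:1, r4:9, r5:7, r6:0}
[10] andi  r5, r3, 4  →  {r0:0, r1:2, r2:1, r3:1, r4:9, r5:0, r6:0}

0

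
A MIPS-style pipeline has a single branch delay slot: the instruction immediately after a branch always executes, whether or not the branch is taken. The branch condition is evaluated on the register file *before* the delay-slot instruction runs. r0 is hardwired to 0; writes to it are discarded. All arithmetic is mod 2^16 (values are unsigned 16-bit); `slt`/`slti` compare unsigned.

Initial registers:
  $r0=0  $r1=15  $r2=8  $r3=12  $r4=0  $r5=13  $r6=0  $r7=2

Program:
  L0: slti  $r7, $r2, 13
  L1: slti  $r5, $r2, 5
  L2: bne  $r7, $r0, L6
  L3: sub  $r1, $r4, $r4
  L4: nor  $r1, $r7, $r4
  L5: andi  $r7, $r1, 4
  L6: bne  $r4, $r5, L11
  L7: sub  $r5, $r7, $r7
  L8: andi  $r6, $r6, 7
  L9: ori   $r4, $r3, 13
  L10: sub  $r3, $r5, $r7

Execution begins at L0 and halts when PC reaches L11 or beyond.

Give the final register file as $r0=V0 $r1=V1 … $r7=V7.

PC=0  slti  $r7, $r2, 13     | $r0=0 $r1=15 $r2=8 $r3=12 $r4=0 $r5=13 $r6=0 $r7=1
PC=1  slti  $r5, $r2, 5      | $r0=0 $r1=15 $r2=8 $r3=12 $r4=0 $r5=0 $r6=0 $r7=1
PC=2  bne  $r7, $r0, L6      | $r0=0 $r1=15 $r2=8 $r3=12 $r4=0 $r5=0 $r6=0 $r7=1  [TAKEN]
PC=3  sub  $r1, $r4, $r4     | $r0=0 $r1=0 $r2=8 $r3=12 $r4=0 $r5=0 $r6=0 $r7=1
PC=6  bne  $r4, $r5, L11     | $r0=0 $r1=0 $r2=8 $r3=12 $r4=0 $r5=0 $r6=0 $r7=1  [not taken]
PC=7  sub  $r5, $r7, $r7     | $r0=0 $r1=0 $r2=8 $r3=12 $r4=0 $r5=0 $r6=0 $r7=1
PC=8  andi  $r6, $r6, 7      | $r0=0 $r1=0 $r2=8 $r3=12 $r4=0 $r5=0 $r6=0 $r7=1
PC=9  ori   $r4, $r3, 13     | $r0=0 $r1=0 $r2=8 $r3=12 $r4=13 $r5=0 $r6=0 $r7=1
PC=10 sub  $r3, $r5, $r7     | $r0=0 $r1=0 $r2=8 $r3=65535 $r4=13 $r5=0 $r6=0 $r7=1

$r0=0 $r1=0 $r2=8 $r3=65535 $r4=13 $r5=0 $r6=0 $r7=1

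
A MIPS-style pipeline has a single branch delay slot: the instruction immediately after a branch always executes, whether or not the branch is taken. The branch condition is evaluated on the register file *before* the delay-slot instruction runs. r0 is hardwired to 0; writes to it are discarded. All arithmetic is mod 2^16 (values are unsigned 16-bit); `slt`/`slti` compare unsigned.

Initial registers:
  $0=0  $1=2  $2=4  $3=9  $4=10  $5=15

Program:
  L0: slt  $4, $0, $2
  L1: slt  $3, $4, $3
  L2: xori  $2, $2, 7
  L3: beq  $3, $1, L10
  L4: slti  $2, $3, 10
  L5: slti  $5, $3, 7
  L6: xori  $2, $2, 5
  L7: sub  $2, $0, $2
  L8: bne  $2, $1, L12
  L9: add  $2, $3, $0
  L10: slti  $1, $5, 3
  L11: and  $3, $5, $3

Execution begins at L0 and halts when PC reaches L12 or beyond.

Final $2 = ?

#0 slt  $4, $0, $2 ; 0/2/4/9/1/15
#1 slt  $3, $4, $3 ; 0/2/4/1/1/15
#2 xori  $2, $2, 7 ; 0/2/3/1/1/15
#3 beq  $3, $1, L10 ; 0/2/3/1/1/15 ; →fallthru
#4 slti  $2, $3, 10 ; 0/2/1/1/1/15
#5 slti  $5, $3, 7 ; 0/2/1/1/1/1
#6 xori  $2, $2, 5 ; 0/2/4/1/1/1
#7 sub  $2, $0, $2 ; 0/2/65532/1/1/1
#8 bne  $2, $1, L12 ; 0/2/65532/1/1/1 ; →target
#9 add  $2, $3, $0 ; 0/2/1/1/1/1

1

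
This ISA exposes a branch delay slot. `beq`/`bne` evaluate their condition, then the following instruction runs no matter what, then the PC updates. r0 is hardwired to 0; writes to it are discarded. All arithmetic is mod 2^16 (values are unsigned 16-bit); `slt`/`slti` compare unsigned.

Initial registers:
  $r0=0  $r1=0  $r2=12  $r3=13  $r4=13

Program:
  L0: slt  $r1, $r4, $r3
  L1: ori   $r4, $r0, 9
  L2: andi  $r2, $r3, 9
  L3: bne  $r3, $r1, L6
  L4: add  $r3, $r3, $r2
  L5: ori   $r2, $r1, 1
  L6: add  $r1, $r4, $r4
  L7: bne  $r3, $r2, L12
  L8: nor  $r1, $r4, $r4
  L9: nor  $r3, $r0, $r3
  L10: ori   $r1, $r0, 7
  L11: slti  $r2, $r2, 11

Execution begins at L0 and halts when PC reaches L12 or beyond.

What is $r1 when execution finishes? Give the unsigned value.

65526

PC=0  slt  $r1, $r4, $r3     | $r0=0 $r1=0 $r2=12 $r3=13 $r4=13
PC=1  ori   $r4, $r0, 9      | $r0=0 $r1=0 $r2=12 $r3=13 $r4=9
PC=2  andi  $r2, $r3, 9      | $r0=0 $r1=0 $r2=9 $r3=13 $r4=9
PC=3  bne  $r3, $r1, L6      | $r0=0 $r1=0 $r2=9 $r3=13 $r4=9  [TAKEN]
PC=4  add  $r3, $r3, $r2     | $r0=0 $r1=0 $r2=9 $r3=22 $r4=9
PC=6  add  $r1, $r4, $r4     | $r0=0 $r1=18 $r2=9 $r3=22 $r4=9
PC=7  bne  $r3, $r2, L12     | $r0=0 $r1=18 $r2=9 $r3=22 $r4=9  [TAKEN]
PC=8  nor  $r1, $r4, $r4     | $r0=0 $r1=65526 $r2=9 $r3=22 $r4=9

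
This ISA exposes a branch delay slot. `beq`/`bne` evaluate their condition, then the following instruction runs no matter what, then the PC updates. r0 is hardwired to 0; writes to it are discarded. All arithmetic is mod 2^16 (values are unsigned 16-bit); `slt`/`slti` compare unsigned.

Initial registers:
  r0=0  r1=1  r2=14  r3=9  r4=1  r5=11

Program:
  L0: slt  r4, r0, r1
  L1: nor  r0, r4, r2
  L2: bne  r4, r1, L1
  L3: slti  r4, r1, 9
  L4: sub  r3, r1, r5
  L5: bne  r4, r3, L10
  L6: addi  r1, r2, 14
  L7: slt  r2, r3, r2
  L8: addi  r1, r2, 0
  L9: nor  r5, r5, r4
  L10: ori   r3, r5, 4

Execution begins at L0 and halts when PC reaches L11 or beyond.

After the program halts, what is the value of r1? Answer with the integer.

PC=0  slt  r4, r0, r1        | r0=0 r1=1 r2=14 r3=9 r4=1 r5=11
PC=1  nor  r0, r4, r2        | r0=0 r1=1 r2=14 r3=9 r4=1 r5=11
PC=2  bne  r4, r1, L1        | r0=0 r1=1 r2=14 r3=9 r4=1 r5=11  [not taken]
PC=3  slti  r4, r1, 9        | r0=0 r1=1 r2=14 r3=9 r4=1 r5=11
PC=4  sub  r3, r1, r5        | r0=0 r1=1 r2=14 r3=65526 r4=1 r5=11
PC=5  bne  r4, r3, L10       | r0=0 r1=1 r2=14 r3=65526 r4=1 r5=11  [TAKEN]
PC=6  addi  r1, r2, 14       | r0=0 r1=28 r2=14 r3=65526 r4=1 r5=11
PC=10 ori   r3, r5, 4        | r0=0 r1=28 r2=14 r3=15 r4=1 r5=11

28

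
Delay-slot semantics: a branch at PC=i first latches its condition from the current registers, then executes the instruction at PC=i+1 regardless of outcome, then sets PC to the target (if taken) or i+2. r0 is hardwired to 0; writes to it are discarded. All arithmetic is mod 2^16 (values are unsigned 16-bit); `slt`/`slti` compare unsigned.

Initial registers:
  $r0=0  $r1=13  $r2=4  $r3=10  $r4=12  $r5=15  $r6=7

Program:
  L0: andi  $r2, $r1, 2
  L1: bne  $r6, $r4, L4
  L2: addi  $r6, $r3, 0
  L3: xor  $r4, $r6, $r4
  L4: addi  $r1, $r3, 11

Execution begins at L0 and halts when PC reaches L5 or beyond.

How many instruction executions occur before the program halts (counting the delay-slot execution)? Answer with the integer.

4

  step pc=0: andi  $r2, $r1, 2  regs=(0,13,0,10,12,15,7)
  step pc=1: bne  $r6, $r4, L4  cond=T  regs=(0,13,0,10,12,15,7)
  step pc=2: addi  $r6, $r3, 0  regs=(0,13,0,10,12,15,10)
  step pc=4: addi  $r1, $r3, 11  regs=(0,21,0,10,12,15,10)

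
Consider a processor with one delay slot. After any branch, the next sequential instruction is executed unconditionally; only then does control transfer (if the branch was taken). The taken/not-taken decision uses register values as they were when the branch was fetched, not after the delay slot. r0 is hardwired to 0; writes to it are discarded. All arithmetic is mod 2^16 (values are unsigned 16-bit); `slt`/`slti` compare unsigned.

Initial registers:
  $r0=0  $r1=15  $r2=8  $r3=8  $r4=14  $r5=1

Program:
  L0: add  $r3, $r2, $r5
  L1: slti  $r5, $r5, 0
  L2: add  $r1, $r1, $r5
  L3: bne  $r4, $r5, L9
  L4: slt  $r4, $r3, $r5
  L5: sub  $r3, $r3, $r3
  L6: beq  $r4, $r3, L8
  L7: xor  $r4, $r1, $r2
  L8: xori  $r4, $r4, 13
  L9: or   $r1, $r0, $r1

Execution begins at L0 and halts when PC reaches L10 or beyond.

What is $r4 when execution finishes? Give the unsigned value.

0

PC=0  add  $r3, $r2, $r5     | $r0=0 $r1=15 $r2=8 $r3=9 $r4=14 $r5=1
PC=1  slti  $r5, $r5, 0      | $r0=0 $r1=15 $r2=8 $r3=9 $r4=14 $r5=0
PC=2  add  $r1, $r1, $r5     | $r0=0 $r1=15 $r2=8 $r3=9 $r4=14 $r5=0
PC=3  bne  $r4, $r5, L9      | $r0=0 $r1=15 $r2=8 $r3=9 $r4=14 $r5=0  [TAKEN]
PC=4  slt  $r4, $r3, $r5     | $r0=0 $r1=15 $r2=8 $r3=9 $r4=0 $r5=0
PC=9  or   $r1, $r0, $r1     | $r0=0 $r1=15 $r2=8 $r3=9 $r4=0 $r5=0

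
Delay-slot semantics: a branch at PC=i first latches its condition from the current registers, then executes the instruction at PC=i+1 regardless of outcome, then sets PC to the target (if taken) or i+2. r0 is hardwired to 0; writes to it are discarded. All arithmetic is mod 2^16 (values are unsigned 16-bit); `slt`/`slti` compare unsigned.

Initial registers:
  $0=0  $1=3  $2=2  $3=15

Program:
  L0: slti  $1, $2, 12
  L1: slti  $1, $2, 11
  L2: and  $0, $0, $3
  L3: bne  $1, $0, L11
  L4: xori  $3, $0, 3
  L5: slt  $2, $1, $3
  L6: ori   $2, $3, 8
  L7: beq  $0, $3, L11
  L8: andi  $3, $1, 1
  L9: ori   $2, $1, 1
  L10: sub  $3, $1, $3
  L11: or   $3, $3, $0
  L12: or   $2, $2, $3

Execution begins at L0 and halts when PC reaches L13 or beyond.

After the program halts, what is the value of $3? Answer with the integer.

  step pc=0: slti  $1, $2, 12  regs=(0,1,2,15)
  step pc=1: slti  $1, $2, 11  regs=(0,1,2,15)
  step pc=2: and  $0, $0, $3  regs=(0,1,2,15)
  step pc=3: bne  $1, $0, L11  cond=T  regs=(0,1,2,15)
  step pc=4: xori  $3, $0, 3  regs=(0,1,2,3)
  step pc=11: or   $3, $3, $0  regs=(0,1,2,3)
  step pc=12: or   $2, $2, $3  regs=(0,1,3,3)

3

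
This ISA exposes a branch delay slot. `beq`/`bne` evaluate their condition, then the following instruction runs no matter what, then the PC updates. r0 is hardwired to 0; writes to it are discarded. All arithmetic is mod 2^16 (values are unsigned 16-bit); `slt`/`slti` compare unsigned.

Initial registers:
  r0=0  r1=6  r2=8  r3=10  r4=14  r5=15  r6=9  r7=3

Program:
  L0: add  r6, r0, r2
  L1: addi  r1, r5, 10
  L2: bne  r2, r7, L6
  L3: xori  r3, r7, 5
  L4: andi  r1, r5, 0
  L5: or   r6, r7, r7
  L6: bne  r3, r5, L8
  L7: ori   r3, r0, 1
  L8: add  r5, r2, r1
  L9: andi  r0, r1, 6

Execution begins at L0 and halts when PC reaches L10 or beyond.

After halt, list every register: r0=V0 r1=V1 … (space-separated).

[0] add  r6, r0, r2  →  {r0:0, r1:6, r2:8, r3:10, r4:14, r5:15, r6:8, r7:3}
[1] addi  r1, r5, 10  →  {r0:0, r1:25, r2:8, r3:10, r4:14, r5:15, r6:8, r7:3}
[2] bne  r2, r7, L6  →  {r0:0, r1:25, r2:8, r3:10, r4:14, r5:15, r6:8, r7:3}  ⟨branch taken⟩
[3] xori  r3, r7, 5  →  {r0:0, r1:25, r2:8, r3:6, r4:14, r5:15, r6:8, r7:3}
[6] bne  r3, r5, L8  →  {r0:0, r1:25, r2:8, r3:6, r4:14, r5:15, r6:8, r7:3}  ⟨branch taken⟩
[7] ori   r3, r0, 1  →  {r0:0, r1:25, r2:8, r3:1, r4:14, r5:15, r6:8, r7:3}
[8] add  r5, r2, r1  →  {r0:0, r1:25, r2:8, r3:1, r4:14, r5:33, r6:8, r7:3}
[9] andi  r0, r1, 6  →  {r0:0, r1:25, r2:8, r3:1, r4:14, r5:33, r6:8, r7:3}

r0=0 r1=25 r2=8 r3=1 r4=14 r5=33 r6=8 r7=3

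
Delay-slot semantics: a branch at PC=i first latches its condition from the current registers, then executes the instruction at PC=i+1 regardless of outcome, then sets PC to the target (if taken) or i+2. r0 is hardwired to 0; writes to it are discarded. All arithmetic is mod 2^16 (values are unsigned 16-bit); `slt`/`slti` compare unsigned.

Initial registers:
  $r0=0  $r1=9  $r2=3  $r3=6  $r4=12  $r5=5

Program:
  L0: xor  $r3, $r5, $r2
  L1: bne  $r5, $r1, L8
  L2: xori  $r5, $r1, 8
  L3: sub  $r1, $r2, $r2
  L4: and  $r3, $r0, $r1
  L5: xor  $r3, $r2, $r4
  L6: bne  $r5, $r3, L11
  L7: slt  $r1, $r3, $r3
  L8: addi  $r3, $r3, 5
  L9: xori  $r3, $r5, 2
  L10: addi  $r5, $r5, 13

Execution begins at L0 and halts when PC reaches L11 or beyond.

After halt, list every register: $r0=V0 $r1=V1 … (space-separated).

$r0=0 $r1=9 $r2=3 $r3=3 $r4=12 $r5=14

#0 xor  $r3, $r5, $r2 ; 0/9/3/6/12/5
#1 bne  $r5, $r1, L8 ; 0/9/3/6/12/5 ; →target
#2 xori  $r5, $r1, 8 ; 0/9/3/6/12/1
#8 addi  $r3, $r3, 5 ; 0/9/3/11/12/1
#9 xori  $r3, $r5, 2 ; 0/9/3/3/12/1
#10 addi  $r5, $r5, 13 ; 0/9/3/3/12/14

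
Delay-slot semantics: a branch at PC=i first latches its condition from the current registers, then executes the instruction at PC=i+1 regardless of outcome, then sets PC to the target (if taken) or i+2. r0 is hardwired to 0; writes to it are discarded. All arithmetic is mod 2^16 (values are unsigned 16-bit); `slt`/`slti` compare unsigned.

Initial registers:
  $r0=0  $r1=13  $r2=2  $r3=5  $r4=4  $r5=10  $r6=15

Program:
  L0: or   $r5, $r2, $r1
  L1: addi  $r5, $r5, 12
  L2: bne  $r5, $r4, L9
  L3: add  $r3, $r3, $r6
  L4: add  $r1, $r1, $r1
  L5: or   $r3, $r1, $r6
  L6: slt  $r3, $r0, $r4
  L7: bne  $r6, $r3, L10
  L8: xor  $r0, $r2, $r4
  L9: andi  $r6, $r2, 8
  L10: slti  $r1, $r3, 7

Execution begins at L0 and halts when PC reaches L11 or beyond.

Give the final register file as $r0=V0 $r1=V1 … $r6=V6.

$r0=0 $r1=0 $r2=2 $r3=20 $r4=4 $r5=27 $r6=0

PC=0  or   $r5, $r2, $r1     | $r0=0 $r1=13 $r2=2 $r3=5 $r4=4 $r5=15 $r6=15
PC=1  addi  $r5, $r5, 12     | $r0=0 $r1=13 $r2=2 $r3=5 $r4=4 $r5=27 $r6=15
PC=2  bne  $r5, $r4, L9      | $r0=0 $r1=13 $r2=2 $r3=5 $r4=4 $r5=27 $r6=15  [TAKEN]
PC=3  add  $r3, $r3, $r6     | $r0=0 $r1=13 $r2=2 $r3=20 $r4=4 $r5=27 $r6=15
PC=9  andi  $r6, $r2, 8      | $r0=0 $r1=13 $r2=2 $r3=20 $r4=4 $r5=27 $r6=0
PC=10 slti  $r1, $r3, 7      | $r0=0 $r1=0 $r2=2 $r3=20 $r4=4 $r5=27 $r6=0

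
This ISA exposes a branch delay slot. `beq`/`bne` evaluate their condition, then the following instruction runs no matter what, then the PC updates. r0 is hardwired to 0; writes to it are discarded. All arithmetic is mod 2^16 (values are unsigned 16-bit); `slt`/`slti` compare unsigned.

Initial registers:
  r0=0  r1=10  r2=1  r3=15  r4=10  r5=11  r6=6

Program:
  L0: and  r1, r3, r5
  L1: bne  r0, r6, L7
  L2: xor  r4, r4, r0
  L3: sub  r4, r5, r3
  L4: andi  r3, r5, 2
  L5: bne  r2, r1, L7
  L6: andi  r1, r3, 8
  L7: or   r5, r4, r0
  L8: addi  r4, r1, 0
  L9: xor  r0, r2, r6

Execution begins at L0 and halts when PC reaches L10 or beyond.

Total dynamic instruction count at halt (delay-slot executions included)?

6

PC=0  and  r1, r3, r5        | r0=0 r1=11 r2=1 r3=15 r4=10 r5=11 r6=6
PC=1  bne  r0, r6, L7        | r0=0 r1=11 r2=1 r3=15 r4=10 r5=11 r6=6  [TAKEN]
PC=2  xor  r4, r4, r0        | r0=0 r1=11 r2=1 r3=15 r4=10 r5=11 r6=6
PC=7  or   r5, r4, r0        | r0=0 r1=11 r2=1 r3=15 r4=10 r5=10 r6=6
PC=8  addi  r4, r1, 0        | r0=0 r1=11 r2=1 r3=15 r4=11 r5=10 r6=6
PC=9  xor  r0, r2, r6        | r0=0 r1=11 r2=1 r3=15 r4=11 r5=10 r6=6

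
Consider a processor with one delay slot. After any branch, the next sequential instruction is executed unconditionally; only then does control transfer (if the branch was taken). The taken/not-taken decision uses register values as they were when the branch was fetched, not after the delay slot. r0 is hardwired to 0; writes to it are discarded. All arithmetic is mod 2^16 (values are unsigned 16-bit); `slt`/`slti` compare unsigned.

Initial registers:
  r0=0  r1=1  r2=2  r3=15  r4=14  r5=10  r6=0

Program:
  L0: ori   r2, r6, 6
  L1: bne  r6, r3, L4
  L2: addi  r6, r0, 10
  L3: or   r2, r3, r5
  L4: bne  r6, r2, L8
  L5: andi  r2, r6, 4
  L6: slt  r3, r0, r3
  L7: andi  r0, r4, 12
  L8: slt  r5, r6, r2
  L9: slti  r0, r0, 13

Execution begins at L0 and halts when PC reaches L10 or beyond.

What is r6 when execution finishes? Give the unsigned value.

10

PC=0  ori   r2, r6, 6        | r0=0 r1=1 r2=6 r3=15 r4=14 r5=10 r6=0
PC=1  bne  r6, r3, L4        | r0=0 r1=1 r2=6 r3=15 r4=14 r5=10 r6=0  [TAKEN]
PC=2  addi  r6, r0, 10       | r0=0 r1=1 r2=6 r3=15 r4=14 r5=10 r6=10
PC=4  bne  r6, r2, L8        | r0=0 r1=1 r2=6 r3=15 r4=14 r5=10 r6=10  [TAKEN]
PC=5  andi  r2, r6, 4        | r0=0 r1=1 r2=0 r3=15 r4=14 r5=10 r6=10
PC=8  slt  r5, r6, r2        | r0=0 r1=1 r2=0 r3=15 r4=14 r5=0 r6=10
PC=9  slti  r0, r0, 13       | r0=0 r1=1 r2=0 r3=15 r4=14 r5=0 r6=10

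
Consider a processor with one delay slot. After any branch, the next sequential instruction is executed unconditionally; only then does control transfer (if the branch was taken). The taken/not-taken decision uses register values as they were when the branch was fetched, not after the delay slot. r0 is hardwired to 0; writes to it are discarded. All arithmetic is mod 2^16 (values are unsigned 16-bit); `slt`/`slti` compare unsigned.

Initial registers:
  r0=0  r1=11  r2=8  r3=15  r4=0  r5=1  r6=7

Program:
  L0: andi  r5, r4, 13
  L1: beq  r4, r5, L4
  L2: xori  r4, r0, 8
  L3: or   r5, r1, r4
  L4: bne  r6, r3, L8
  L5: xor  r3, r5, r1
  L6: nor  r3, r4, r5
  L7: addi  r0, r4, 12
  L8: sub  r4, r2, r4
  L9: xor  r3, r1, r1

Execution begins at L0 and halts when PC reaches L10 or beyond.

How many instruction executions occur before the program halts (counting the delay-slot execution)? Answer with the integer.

7

PC=0  andi  r5, r4, 13       | r0=0 r1=11 r2=8 r3=15 r4=0 r5=0 r6=7
PC=1  beq  r4, r5, L4        | r0=0 r1=11 r2=8 r3=15 r4=0 r5=0 r6=7  [TAKEN]
PC=2  xori  r4, r0, 8        | r0=0 r1=11 r2=8 r3=15 r4=8 r5=0 r6=7
PC=4  bne  r6, r3, L8        | r0=0 r1=11 r2=8 r3=15 r4=8 r5=0 r6=7  [TAKEN]
PC=5  xor  r3, r5, r1        | r0=0 r1=11 r2=8 r3=11 r4=8 r5=0 r6=7
PC=8  sub  r4, r2, r4        | r0=0 r1=11 r2=8 r3=11 r4=0 r5=0 r6=7
PC=9  xor  r3, r1, r1        | r0=0 r1=11 r2=8 r3=0 r4=0 r5=0 r6=7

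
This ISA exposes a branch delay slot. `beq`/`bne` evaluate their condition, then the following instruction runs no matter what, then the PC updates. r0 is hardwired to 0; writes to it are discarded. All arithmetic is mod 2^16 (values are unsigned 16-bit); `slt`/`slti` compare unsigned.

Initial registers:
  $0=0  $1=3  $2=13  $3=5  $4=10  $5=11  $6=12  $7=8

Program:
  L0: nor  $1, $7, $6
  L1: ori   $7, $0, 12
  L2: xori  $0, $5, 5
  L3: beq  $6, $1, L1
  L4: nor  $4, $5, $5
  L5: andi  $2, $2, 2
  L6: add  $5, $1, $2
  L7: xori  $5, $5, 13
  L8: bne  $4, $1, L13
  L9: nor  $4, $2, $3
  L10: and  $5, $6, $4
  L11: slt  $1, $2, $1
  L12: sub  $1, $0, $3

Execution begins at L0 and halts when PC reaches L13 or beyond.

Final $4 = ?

  step pc=0: nor  $1, $7, $6  regs=(0,65523,13,5,10,11,12,8)
  step pc=1: ori   $7, $0, 12  regs=(0,65523,13,5,10,11,12,12)
  step pc=2: xori  $0, $5, 5  regs=(0,65523,13,5,10,11,12,12)
  step pc=3: beq  $6, $1, L1  cond=F  regs=(0,65523,13,5,10,11,12,12)
  step pc=4: nor  $4, $5, $5  regs=(0,65523,13,5,65524,11,12,12)
  step pc=5: andi  $2, $2, 2  regs=(0,65523,0,5,65524,11,12,12)
  step pc=6: add  $5, $1, $2  regs=(0,65523,0,5,65524,65523,12,12)
  step pc=7: xori  $5, $5, 13  regs=(0,65523,0,5,65524,65534,12,12)
  step pc=8: bne  $4, $1, L13  cond=T  regs=(0,65523,0,5,65524,65534,12,12)
  step pc=9: nor  $4, $2, $3  regs=(0,65523,0,5,65530,65534,12,12)

65530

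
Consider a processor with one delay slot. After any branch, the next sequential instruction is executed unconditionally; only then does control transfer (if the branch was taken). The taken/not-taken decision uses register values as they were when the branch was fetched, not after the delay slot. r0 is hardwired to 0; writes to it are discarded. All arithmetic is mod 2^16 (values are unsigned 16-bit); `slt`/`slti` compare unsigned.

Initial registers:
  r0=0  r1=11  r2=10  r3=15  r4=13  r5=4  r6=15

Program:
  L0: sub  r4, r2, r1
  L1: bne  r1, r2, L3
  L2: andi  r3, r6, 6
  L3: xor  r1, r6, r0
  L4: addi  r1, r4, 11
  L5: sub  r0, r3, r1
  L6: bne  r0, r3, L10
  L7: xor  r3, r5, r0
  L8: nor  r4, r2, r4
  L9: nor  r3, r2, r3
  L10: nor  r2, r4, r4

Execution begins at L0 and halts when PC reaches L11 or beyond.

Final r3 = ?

#0 sub  r4, r2, r1 ; 0/11/10/15/65535/4/15
#1 bne  r1, r2, L3 ; 0/11/10/15/65535/4/15 ; →target
#2 andi  r3, r6, 6 ; 0/11/10/6/65535/4/15
#3 xor  r1, r6, r0 ; 0/15/10/6/65535/4/15
#4 addi  r1, r4, 11 ; 0/10/10/6/65535/4/15
#5 sub  r0, r3, r1 ; 0/10/10/6/65535/4/15
#6 bne  r0, r3, L10 ; 0/10/10/6/65535/4/15 ; →target
#7 xor  r3, r5, r0 ; 0/10/10/4/65535/4/15
#10 nor  r2, r4, r4 ; 0/10/0/4/65535/4/15

4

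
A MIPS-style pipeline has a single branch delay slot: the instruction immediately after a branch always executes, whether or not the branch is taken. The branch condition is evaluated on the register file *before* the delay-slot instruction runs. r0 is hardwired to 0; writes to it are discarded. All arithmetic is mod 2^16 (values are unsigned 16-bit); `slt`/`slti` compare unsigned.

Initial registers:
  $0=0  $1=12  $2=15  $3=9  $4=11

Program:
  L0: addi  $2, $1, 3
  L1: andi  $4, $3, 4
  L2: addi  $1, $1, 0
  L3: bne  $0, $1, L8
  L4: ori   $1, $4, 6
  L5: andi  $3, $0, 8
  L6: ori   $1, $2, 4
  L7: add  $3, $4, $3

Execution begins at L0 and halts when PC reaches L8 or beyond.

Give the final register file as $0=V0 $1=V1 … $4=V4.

$0=0 $1=6 $2=15 $3=9 $4=0

#0 addi  $2, $1, 3 ; 0/12/15/9/11
#1 andi  $4, $3, 4 ; 0/12/15/9/0
#2 addi  $1, $1, 0 ; 0/12/15/9/0
#3 bne  $0, $1, L8 ; 0/12/15/9/0 ; →target
#4 ori   $1, $4, 6 ; 0/6/15/9/0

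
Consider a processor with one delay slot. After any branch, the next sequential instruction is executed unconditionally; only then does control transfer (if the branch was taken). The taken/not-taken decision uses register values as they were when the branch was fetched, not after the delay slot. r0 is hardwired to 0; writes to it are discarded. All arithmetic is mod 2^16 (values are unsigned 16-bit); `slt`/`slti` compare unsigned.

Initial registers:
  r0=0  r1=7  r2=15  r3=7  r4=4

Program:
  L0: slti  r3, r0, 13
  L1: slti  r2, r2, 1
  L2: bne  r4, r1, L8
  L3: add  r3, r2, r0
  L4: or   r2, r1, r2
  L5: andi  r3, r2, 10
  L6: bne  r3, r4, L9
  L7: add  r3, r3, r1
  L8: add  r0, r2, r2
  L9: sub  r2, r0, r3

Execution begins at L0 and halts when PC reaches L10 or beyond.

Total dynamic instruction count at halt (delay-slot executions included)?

  step pc=0: slti  r3, r0, 13  regs=(0,7,15,1,4)
  step pc=1: slti  r2, r2, 1  regs=(0,7,0,1,4)
  step pc=2: bne  r4, r1, L8  cond=T  regs=(0,7,0,1,4)
  step pc=3: add  r3, r2, r0  regs=(0,7,0,0,4)
  step pc=8: add  r0, r2, r2  regs=(0,7,0,0,4)
  step pc=9: sub  r2, r0, r3  regs=(0,7,0,0,4)

6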